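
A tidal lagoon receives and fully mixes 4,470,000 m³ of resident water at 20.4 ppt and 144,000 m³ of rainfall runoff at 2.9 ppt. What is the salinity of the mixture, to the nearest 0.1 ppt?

19.9 ppt

Weighted by volume,
salt = 4,470,000×20.4 + 144,000×2.9 = 91,188,000 + 417,600 = 91,605,600
volume = 4,470,000 + 144,000 = 4,614,000 m³
S = 91,605,600 / 4,614,000 = 19.854 ppt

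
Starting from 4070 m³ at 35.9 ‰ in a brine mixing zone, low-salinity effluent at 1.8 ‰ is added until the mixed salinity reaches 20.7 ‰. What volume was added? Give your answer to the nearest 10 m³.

3270 m³

Salt balance: 4,070×35.9 + V×1.8 = (4,070+V)×20.7
146,113 + 1.8V = 84,249 + 20.7V
61,864 = 18.9V
V = 3,273.23 m³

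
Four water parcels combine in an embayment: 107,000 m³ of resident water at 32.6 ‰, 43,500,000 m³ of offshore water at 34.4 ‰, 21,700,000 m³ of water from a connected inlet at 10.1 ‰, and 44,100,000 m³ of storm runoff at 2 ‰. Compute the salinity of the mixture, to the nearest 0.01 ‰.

By conservation of dissolved salt,
salt = 107,000×32.6 + 43,500,000×34.4 + 21,700,000×10.1 + 44,100,000×2 = 3,488,200 + 1,496,400,000 + 219,170,000 + 88,200,000 = 1,807,258,200
volume = 107,000 + 43,500,000 + 21,700,000 + 44,100,000 = 109,407,000 m³
S = 1,807,258,200 / 109,407,000 = 16.5187 ‰

16.52 ‰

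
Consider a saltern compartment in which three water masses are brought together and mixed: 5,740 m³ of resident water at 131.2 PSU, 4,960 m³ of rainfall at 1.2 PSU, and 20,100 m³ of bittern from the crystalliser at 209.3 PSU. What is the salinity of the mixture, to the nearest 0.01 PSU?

161.23 PSU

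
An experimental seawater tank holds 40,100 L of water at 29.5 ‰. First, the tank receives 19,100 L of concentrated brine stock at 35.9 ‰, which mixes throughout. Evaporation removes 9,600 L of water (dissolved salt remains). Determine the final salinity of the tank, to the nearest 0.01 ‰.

After mixing: salt = 40,100×29.5 + 19,100×35.9 = 1,868,640; volume = 59,200 L
After evaporation: salt unchanged = 1,868,640; volume = 59,200 − 9,600 = 49,600 L
S = 1,868,640 / 49,600 = 37.6742 ‰

37.67 ‰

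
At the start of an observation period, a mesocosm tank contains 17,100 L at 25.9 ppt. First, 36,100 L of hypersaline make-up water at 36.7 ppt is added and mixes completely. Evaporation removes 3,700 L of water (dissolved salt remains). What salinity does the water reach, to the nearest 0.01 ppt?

35.71 ppt

After mixing: salt = 17,100×25.9 + 36,100×36.7 = 1,767,760; volume = 53,200 L
After evaporation: salt unchanged = 1,767,760; volume = 53,200 − 3,700 = 49,500 L
S = 1,767,760 / 49,500 = 35.7123 ppt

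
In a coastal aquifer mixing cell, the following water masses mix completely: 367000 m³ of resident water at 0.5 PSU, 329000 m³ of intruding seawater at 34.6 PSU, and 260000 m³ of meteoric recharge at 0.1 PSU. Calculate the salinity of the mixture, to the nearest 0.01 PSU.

Weighted by volume,
salt = 367,000×0.5 + 329,000×34.6 + 260,000×0.1 = 183,500 + 11,383,400 + 26,000 = 11,592,900
volume = 367,000 + 329,000 + 260,000 = 956,000 m³
S = 11,592,900 / 956,000 = 12.1265 PSU

12.13 PSU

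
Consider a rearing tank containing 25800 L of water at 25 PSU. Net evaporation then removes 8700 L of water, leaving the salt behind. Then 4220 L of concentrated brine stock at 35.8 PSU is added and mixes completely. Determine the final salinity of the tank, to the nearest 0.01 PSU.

After evaporation: salt = 25,800×25 = 645,000; volume = 25,800 − 8,700 = 17,100 L
After mixing: salt = 645,000 + 4,220×35.8 = 796,076; volume = 17,100 + 4,220 = 21,320 L
S = 796,076 / 21,320 = 37.3394 PSU

37.34 PSU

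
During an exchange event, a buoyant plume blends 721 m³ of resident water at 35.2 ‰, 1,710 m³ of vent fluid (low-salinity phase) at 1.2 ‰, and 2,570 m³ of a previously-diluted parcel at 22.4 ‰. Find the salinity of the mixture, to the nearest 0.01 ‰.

Mass of salt is conserved:
salt = 721×35.2 + 1,710×1.2 + 2,570×22.4 = 25,379.2 + 2,052 + 57,568 = 84,999.2
volume = 721 + 1,710 + 2,570 = 5,001 m³
S = 84,999.2 / 5,001 = 16.9964 ‰

17.00 ‰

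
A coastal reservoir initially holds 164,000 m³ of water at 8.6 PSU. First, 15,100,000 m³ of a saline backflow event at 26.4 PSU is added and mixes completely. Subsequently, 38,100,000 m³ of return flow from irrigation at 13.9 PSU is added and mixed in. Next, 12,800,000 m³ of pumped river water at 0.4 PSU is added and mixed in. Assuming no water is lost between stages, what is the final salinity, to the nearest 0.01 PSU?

14.13 PSU

Salt balance:
Initial salt = 164,000×8.6 = 1,410,400
After stage 1: salt = 1,410,400 + 15,100,000×26.4 = 400,050,400; volume = 15,264,000 m³; S = 26.209 PSU
After stage 2: salt = 400,050,400 + 38,100,000×13.9 = 929,640,400; volume = 53,364,000 m³; S = 17.421 PSU
After stage 3: salt = 929,640,400 + 12,800,000×0.4 = 934,760,400; volume = 66,164,000 m³
S = 934,760,400 / 66,164,000 = 14.1279 PSU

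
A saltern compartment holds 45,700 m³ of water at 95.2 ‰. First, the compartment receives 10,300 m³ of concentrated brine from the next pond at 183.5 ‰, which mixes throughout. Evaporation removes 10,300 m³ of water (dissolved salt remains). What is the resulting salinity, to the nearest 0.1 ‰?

136.6 ‰

After mixing: salt = 45,700×95.2 + 10,300×183.5 = 6,240,690; volume = 56,000 m³
After evaporation: salt unchanged = 6,240,690; volume = 56,000 − 10,300 = 45,700 m³
S = 6,240,690 / 45,700 = 136.5578 ‰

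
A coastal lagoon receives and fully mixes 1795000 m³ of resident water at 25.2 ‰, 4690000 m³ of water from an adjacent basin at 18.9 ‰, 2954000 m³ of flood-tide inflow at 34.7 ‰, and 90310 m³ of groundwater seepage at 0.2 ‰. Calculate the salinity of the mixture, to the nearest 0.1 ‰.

Weighted by volume,
salt = 1,795,000×25.2 + 4,690,000×18.9 + 2,954,000×34.7 + 90,310×0.2 = 45,234,000 + 88,641,000 + 102,503,800 + 18,062 = 236,396,862
volume = 1,795,000 + 4,690,000 + 2,954,000 + 90,310 = 9,529,310 m³
S = 236,396,862 / 9,529,310 = 24.807 ‰

24.8 ‰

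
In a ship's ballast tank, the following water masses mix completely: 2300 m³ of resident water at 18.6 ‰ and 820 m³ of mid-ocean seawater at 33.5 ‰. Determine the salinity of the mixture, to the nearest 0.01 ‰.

22.52 ‰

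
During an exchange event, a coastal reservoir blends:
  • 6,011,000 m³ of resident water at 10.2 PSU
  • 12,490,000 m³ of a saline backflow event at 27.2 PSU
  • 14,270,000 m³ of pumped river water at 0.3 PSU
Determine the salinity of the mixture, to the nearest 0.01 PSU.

12.37 PSU

Salt balance:
salt = 6,011,000×10.2 + 12,490,000×27.2 + 14,270,000×0.3 = 61,312,200 + 339,728,000 + 4,281,000 = 405,321,200
volume = 6,011,000 + 12,490,000 + 14,270,000 = 32,771,000 m³
S = 405,321,200 / 32,771,000 = 12.3683 PSU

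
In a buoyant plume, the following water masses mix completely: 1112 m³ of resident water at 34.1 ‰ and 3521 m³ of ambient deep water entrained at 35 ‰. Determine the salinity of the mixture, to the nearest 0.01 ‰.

34.78 ‰

Weighted by volume,
salt = 1,112×34.1 + 3,521×35 = 37,919.2 + 123,235 = 161,154.2
volume = 1,112 + 3,521 = 4,633 m³
S = 161,154.2 / 4,633 = 34.784 ‰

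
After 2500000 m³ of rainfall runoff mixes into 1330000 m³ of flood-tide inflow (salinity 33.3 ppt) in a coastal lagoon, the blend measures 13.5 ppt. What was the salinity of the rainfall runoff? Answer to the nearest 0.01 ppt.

2.97 ppt

Salt balance: 1,330,000×33.3 + 2,500,000×S = 3,830,000×13.5
44,289,000 + 2,500,000·S = 51,705,000
S = (51,705,000 − 44,289,000) / 2,500,000 = 2.9664 ppt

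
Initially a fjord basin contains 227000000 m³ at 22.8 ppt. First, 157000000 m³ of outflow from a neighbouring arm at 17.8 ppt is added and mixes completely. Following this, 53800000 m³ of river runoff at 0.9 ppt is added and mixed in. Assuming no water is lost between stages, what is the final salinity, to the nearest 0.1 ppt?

18.3 ppt

Salt balance:
Initial salt = 227,000,000×22.8 = 5,175,600,000
After stage 1: salt = 5,175,600,000 + 157,000,000×17.8 = 7,970,200,000; volume = 384,000,000 m³; S = 20.756 ppt
After stage 2: salt = 7,970,200,000 + 53,800,000×0.9 = 8,018,620,000; volume = 437,800,000 m³
S = 8,018,620,000 / 437,800,000 = 18.3157 ppt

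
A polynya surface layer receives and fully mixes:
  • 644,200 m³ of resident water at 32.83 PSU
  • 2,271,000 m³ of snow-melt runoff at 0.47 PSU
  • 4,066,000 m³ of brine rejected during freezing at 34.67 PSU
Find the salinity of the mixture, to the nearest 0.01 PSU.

23.37 PSU

Conserving salt mass:
salt = 644,200×32.83 + 2,271,000×0.47 + 4,066,000×34.67 = 21,149,086 + 1,067,370 + 140,968,220 = 163,184,676
volume = 644,200 + 2,271,000 + 4,066,000 = 6,981,200 m³
S = 163,184,676 / 6,981,200 = 23.3749 PSU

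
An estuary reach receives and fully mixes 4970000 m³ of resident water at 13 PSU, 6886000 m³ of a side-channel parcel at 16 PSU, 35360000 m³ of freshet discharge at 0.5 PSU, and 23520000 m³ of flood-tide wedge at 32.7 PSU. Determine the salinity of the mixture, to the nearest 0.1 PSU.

13.6 PSU

Mass of salt is conserved:
salt = 4,970,000×13 + 6,886,000×16 + 35,360,000×0.5 + 23,520,000×32.7 = 64,610,000 + 110,176,000 + 17,680,000 + 769,104,000 = 961,570,000
volume = 4,970,000 + 6,886,000 + 35,360,000 + 23,520,000 = 70,736,000 m³
S = 961,570,000 / 70,736,000 = 13.594 PSU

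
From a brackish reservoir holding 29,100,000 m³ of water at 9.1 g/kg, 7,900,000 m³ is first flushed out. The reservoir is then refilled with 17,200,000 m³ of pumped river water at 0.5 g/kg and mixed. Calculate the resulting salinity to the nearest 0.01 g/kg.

5.25 g/kg

Remaining after removal: 21,200,000 m³ at 9.1 g/kg (salt = 192,920,000)
After addition: salt = 192,920,000 + 17,200,000×0.5 = 201,520,000; volume = 38,400,000 m³
S = 201,520,000 / 38,400,000 = 5.2479 g/kg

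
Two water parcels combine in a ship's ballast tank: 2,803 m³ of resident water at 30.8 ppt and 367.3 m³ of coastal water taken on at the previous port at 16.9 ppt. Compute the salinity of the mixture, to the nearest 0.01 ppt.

29.19 ppt

Mass of salt is conserved:
salt = 2,803×30.8 + 367.3×16.9 = 86,332.4 + 6,207.37 = 92,539.77
volume = 2,803 + 367.3 = 3,170.3 m³
S = 92,539.77 / 3,170.3 = 29.1896 ppt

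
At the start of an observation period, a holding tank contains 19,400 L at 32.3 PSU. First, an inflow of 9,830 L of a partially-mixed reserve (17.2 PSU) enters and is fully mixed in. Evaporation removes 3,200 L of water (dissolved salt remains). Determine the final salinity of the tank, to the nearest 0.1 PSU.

After mixing: salt = 19,400×32.3 + 9,830×17.2 = 795,696; volume = 29,230 L
After evaporation: salt unchanged = 795,696; volume = 29,230 − 3,200 = 26,030 L
S = 795,696 / 26,030 = 30.5684 PSU

30.6 PSU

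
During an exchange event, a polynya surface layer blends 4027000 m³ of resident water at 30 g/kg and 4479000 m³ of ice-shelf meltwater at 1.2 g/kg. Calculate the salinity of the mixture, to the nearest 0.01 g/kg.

Mass of salt is conserved:
salt = 4,027,000×30 + 4,479,000×1.2 = 120,810,000 + 5,374,800 = 126,184,800
volume = 4,027,000 + 4,479,000 = 8,506,000 m³
S = 126,184,800 / 8,506,000 = 14.8348 g/kg

14.83 g/kg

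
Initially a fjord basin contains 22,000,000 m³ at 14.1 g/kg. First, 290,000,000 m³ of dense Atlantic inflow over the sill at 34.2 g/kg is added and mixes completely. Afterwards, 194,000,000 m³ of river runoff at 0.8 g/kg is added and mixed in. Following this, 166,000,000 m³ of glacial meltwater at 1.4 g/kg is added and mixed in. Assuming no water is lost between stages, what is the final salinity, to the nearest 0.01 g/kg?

Weighted by volume,
Initial salt = 22,000,000×14.1 = 310,200,000
After stage 1: salt = 310,200,000 + 290,000,000×34.2 = 10,228,200,000; volume = 312,000,000 m³; S = 32.783 g/kg
After stage 2: salt = 10,228,200,000 + 194,000,000×0.8 = 10,383,400,000; volume = 506,000,000 m³; S = 20.521 g/kg
After stage 3: salt = 10,383,400,000 + 166,000,000×1.4 = 10,615,800,000; volume = 672,000,000 m³
S = 10,615,800,000 / 672,000,000 = 15.7973 g/kg

15.80 g/kg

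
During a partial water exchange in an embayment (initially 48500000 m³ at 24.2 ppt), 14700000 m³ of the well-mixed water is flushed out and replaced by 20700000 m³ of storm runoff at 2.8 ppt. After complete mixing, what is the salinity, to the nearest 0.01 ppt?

16.07 ppt

Remaining after removal: 33,800,000 m³ at 24.2 ppt (salt = 817,960,000)
After addition: salt = 817,960,000 + 20,700,000×2.8 = 875,920,000; volume = 54,500,000 m³
S = 875,920,000 / 54,500,000 = 16.0719 ppt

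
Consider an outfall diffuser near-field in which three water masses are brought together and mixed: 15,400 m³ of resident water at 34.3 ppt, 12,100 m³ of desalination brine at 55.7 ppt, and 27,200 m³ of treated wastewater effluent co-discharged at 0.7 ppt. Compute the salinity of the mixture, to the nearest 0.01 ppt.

Total salt / total volume:
salt = 15,400×34.3 + 12,100×55.7 + 27,200×0.7 = 528,220 + 673,970 + 19,040 = 1,221,230
volume = 15,400 + 12,100 + 27,200 = 54,700 m³
S = 1,221,230 / 54,700 = 22.326 ppt

22.33 ppt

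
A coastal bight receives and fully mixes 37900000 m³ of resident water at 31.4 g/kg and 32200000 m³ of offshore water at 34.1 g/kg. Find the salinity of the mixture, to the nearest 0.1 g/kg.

Salt balance:
salt = 37,900,000×31.4 + 32,200,000×34.1 = 1,190,060,000 + 1,098,020,000 = 2,288,080,000
volume = 37,900,000 + 32,200,000 = 70,100,000 m³
S = 2,288,080,000 / 70,100,000 = 32.64 g/kg

32.6 g/kg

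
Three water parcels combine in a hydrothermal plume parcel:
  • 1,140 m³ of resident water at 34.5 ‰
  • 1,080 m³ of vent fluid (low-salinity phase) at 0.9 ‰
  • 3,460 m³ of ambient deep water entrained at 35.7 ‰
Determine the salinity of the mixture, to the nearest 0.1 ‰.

Salt balance:
salt = 1,140×34.5 + 1,080×0.9 + 3,460×35.7 = 39,330 + 972 + 123,522 = 163,824
volume = 1,140 + 1,080 + 3,460 = 5,680 m³
S = 163,824 / 5,680 = 28.842 ‰

28.8 ‰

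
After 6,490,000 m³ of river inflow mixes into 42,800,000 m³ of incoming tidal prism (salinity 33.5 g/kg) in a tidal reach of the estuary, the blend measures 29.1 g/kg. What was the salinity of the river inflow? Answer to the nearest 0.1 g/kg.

Salt balance: 42,800,000×33.5 + 6,490,000×S = 49,290,000×29.1
1,433,800,000 + 6,490,000·S = 1,434,339,000
S = (1,434,339,000 − 1,433,800,000) / 6,490,000 = 0.0831 g/kg

0.1 g/kg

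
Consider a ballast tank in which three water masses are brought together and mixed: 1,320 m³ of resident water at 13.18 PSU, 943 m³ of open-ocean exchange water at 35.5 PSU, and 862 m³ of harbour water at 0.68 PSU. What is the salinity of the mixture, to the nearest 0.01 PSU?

16.47 PSU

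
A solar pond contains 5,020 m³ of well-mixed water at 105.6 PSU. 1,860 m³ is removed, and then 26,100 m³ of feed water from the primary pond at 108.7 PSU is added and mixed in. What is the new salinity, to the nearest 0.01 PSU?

Remaining after removal: 3,160 m³ at 105.6 PSU (salt = 333,696)
After addition: salt = 333,696 + 26,100×108.7 = 3,170,766; volume = 29,260 m³
S = 3,170,766 / 29,260 = 108.3652 PSU

108.37 PSU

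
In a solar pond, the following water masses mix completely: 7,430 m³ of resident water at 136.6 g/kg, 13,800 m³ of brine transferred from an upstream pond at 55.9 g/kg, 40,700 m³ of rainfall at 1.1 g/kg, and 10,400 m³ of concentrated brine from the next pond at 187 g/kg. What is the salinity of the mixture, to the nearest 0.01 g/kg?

Mass of salt is conserved:
salt = 7,430×136.6 + 13,800×55.9 + 40,700×1.1 + 10,400×187 = 1,014,938 + 771,420 + 44,770 + 1,944,800 = 3,775,928
volume = 7,430 + 13,800 + 40,700 + 10,400 = 72,330 m³
S = 3,775,928 / 72,330 = 52.2042 g/kg

52.20 g/kg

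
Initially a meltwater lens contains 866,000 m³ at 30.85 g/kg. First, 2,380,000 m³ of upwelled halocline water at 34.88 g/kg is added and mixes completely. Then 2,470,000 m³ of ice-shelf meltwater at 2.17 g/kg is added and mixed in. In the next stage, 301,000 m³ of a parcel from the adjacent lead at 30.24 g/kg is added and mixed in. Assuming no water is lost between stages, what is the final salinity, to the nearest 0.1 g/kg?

20.6 g/kg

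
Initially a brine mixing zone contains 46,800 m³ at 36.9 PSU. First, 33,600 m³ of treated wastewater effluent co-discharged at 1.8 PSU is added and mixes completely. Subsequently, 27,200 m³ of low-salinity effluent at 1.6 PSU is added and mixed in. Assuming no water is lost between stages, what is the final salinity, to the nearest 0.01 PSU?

17.02 PSU

Conserving salt mass:
Initial salt = 46,800×36.9 = 1,726,920
After stage 1: salt = 1,726,920 + 33,600×1.8 = 1,787,400; volume = 80,400 m³; S = 22.231 PSU
After stage 2: salt = 1,787,400 + 27,200×1.6 = 1,830,920; volume = 107,600 m³
S = 1,830,920 / 107,600 = 17.016 PSU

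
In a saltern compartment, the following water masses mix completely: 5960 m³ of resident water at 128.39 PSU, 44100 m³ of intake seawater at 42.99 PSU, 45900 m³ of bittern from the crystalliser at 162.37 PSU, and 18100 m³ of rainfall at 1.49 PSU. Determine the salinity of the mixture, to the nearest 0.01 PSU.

88.91 PSU

Conserving salt mass:
salt = 5,960×128.39 + 44,100×42.99 + 45,900×162.37 + 18,100×1.49 = 765,204.4 + 1,895,859 + 7,452,783 + 26,969 = 10,140,815.4
volume = 5,960 + 44,100 + 45,900 + 18,100 = 114,060 m³
S = 10,140,815.4 / 114,060 = 88.9077 PSU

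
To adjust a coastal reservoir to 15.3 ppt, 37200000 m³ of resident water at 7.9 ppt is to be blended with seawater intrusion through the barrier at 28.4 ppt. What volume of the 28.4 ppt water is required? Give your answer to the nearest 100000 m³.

Salt balance: 37,200,000×7.9 + V×28.4 = (37,200,000+V)×15.3
293,880,000 + 28.4V = 569,160,000 + 15.3V
275,280,000 = 13.1V
V = 21,013,740.46 m³

21000000 m³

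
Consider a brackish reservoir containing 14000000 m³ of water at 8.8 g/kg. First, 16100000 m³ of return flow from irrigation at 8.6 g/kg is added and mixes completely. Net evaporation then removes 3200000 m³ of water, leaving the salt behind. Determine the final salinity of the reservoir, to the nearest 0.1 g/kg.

9.7 g/kg

After mixing: salt = 14,000,000×8.8 + 16,100,000×8.6 = 261,660,000; volume = 30,100,000 m³
After evaporation: salt unchanged = 261,660,000; volume = 30,100,000 − 3,200,000 = 26,900,000 m³
S = 261,660,000 / 26,900,000 = 9.7271 g/kg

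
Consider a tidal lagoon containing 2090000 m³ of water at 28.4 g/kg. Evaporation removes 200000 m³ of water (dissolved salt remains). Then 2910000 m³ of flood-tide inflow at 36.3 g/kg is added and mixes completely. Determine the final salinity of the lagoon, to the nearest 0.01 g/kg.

34.37 g/kg

After evaporation: salt = 2,090,000×28.4 = 59,356,000; volume = 2,090,000 − 200,000 = 1,890,000 m³
After mixing: salt = 59,356,000 + 2,910,000×36.3 = 164,989,000; volume = 1,890,000 + 2,910,000 = 4,800,000 m³
S = 164,989,000 / 4,800,000 = 34.3727 g/kg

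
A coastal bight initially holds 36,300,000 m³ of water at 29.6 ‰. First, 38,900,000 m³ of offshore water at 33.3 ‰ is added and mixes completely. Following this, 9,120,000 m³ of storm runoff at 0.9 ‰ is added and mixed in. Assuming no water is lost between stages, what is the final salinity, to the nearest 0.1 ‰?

28.2 ‰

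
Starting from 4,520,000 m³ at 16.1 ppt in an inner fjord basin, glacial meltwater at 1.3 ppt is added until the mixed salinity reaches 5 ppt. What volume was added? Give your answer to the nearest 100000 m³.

13600000 m³

Salt balance: 4,520,000×16.1 + V×1.3 = (4,520,000+V)×5
72,772,000 + 1.3V = 22,600,000 + 5V
50,172,000 = 3.7V
V = 13,560,000 m³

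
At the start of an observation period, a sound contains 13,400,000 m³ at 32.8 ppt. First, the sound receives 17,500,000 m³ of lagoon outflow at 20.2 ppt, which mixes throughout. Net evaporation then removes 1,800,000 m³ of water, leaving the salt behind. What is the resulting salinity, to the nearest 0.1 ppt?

27.3 ppt

After mixing: salt = 13,400,000×32.8 + 17,500,000×20.2 = 793,020,000; volume = 30,900,000 m³
After evaporation: salt unchanged = 793,020,000; volume = 30,900,000 − 1,800,000 = 29,100,000 m³
S = 793,020,000 / 29,100,000 = 27.2515 ppt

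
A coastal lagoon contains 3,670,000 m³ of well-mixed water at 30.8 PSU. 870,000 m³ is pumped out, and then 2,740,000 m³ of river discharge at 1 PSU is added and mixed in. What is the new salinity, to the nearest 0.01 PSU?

Remaining after removal: 2,800,000 m³ at 30.8 PSU (salt = 86,240,000)
After addition: salt = 86,240,000 + 2,740,000×1 = 88,980,000; volume = 5,540,000 m³
S = 88,980,000 / 5,540,000 = 16.0614 PSU

16.06 PSU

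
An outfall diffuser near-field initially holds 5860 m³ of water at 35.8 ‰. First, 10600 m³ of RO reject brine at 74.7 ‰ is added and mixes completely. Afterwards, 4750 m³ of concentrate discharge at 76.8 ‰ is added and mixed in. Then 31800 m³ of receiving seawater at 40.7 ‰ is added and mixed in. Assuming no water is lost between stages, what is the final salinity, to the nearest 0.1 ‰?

50.2 ‰

Mass of salt is conserved:
Initial salt = 5,860×35.8 = 209,788
After stage 1: salt = 209,788 + 10,600×74.7 = 1,001,608; volume = 16,460 m³; S = 60.851 ‰
After stage 2: salt = 1,001,608 + 4,750×76.8 = 1,366,408; volume = 21,210 m³; S = 64.423 ‰
After stage 3: salt = 1,366,408 + 31,800×40.7 = 2,660,668; volume = 53,010 m³
S = 2,660,668 / 53,010 = 50.1918 ‰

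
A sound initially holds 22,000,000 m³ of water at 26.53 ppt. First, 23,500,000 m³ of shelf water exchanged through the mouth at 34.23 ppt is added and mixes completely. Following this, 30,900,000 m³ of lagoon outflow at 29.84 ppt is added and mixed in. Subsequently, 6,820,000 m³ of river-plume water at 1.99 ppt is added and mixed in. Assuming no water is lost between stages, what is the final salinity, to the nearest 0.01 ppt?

27.92 ppt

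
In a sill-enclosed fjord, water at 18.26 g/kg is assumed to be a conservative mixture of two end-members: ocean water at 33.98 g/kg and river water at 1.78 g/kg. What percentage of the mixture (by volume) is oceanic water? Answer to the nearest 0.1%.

51.2%

Let g be the oceanic fraction. Salt balance per unit volume:
g×33.98 + (1−g)×1.78 = 18.26
g = (18.26 − 1.78) / (33.98 − 1.78) = 16.48/32.2 = 0.5118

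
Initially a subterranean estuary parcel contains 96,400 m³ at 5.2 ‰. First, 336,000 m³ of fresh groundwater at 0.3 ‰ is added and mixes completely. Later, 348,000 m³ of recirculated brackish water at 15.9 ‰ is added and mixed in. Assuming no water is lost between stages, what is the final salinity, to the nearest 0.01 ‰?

7.86 ‰

By conservation of dissolved salt,
Initial salt = 96,400×5.2 = 501,280
After stage 1: salt = 501,280 + 336,000×0.3 = 602,080; volume = 432,400 m³; S = 1.392 ‰
After stage 2: salt = 602,080 + 348,000×15.9 = 6,135,280; volume = 780,400 m³
S = 6,135,280 / 780,400 = 7.8617 ‰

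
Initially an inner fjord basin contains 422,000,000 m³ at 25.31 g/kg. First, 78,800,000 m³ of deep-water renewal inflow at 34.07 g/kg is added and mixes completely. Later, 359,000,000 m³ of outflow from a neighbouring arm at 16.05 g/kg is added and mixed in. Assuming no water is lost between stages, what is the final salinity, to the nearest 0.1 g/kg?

Salt balance:
Initial salt = 422,000,000×25.31 = 10,680,820,000
After stage 1: salt = 10,680,820,000 + 78,800,000×34.07 = 13,365,536,000; volume = 500,800,000 m³; S = 26.688 g/kg
After stage 2: salt = 13,365,536,000 + 359,000,000×16.05 = 19,127,486,000; volume = 859,800,000 m³
S = 19,127,486,000 / 859,800,000 = 22.2464 g/kg

22.2 g/kg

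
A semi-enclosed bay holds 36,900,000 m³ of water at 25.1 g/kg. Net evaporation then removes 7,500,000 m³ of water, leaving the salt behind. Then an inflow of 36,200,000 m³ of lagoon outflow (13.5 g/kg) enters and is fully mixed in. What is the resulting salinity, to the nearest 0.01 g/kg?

21.57 g/kg

After evaporation: salt = 36,900,000×25.1 = 926,190,000; volume = 36,900,000 − 7,500,000 = 29,400,000 m³
After mixing: salt = 926,190,000 + 36,200,000×13.5 = 1,414,890,000; volume = 29,400,000 + 36,200,000 = 65,600,000 m³
S = 1,414,890,000 / 65,600,000 = 21.5684 g/kg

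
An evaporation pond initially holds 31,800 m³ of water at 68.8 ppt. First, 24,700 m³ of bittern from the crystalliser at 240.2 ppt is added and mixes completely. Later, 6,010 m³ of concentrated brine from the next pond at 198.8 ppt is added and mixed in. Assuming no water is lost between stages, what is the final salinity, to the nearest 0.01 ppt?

149.03 ppt

Salt balance:
Initial salt = 31,800×68.8 = 2,187,840
After stage 1: salt = 2,187,840 + 24,700×240.2 = 8,120,780; volume = 56,500 m³; S = 143.731 ppt
After stage 2: salt = 8,120,780 + 6,010×198.8 = 9,315,568; volume = 62,510 m³
S = 9,315,568 / 62,510 = 149.0252 ppt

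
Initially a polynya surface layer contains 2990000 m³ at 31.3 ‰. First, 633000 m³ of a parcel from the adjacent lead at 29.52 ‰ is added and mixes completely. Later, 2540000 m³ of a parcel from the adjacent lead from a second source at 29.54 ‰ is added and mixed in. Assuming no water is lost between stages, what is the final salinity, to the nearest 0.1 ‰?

30.4 ‰

Total salt / total volume:
Initial salt = 2,990,000×31.3 = 93,587,000
After stage 1: salt = 93,587,000 + 633,000×29.52 = 112,273,160; volume = 3,623,000 m³; S = 30.989 ‰
After stage 2: salt = 112,273,160 + 2,540,000×29.54 = 187,304,760; volume = 6,163,000 m³
S = 187,304,760 / 6,163,000 = 30.3918 ‰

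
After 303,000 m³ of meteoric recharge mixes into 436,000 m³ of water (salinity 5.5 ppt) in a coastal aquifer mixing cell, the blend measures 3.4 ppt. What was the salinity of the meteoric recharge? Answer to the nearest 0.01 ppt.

Salt balance: 436,000×5.5 + 303,000×S = 739,000×3.4
2,398,000 + 303,000·S = 2,512,600
S = (2,512,600 − 2,398,000) / 303,000 = 0.3782 ppt

0.38 ppt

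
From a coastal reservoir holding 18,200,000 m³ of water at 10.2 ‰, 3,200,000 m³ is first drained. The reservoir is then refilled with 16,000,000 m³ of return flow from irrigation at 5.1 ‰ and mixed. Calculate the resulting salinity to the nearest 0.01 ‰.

Remaining after removal: 15,000,000 m³ at 10.2 ‰ (salt = 153,000,000)
After addition: salt = 153,000,000 + 16,000,000×5.1 = 234,600,000; volume = 31,000,000 m³
S = 234,600,000 / 31,000,000 = 7.5677 ‰

7.57 ‰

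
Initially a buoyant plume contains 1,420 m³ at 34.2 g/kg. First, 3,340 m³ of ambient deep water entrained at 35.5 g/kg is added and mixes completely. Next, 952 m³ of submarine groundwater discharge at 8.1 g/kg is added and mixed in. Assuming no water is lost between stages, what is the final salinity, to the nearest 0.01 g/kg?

Mass of salt is conserved:
Initial salt = 1,420×34.2 = 48,564
After stage 1: salt = 48,564 + 3,340×35.5 = 167,134; volume = 4,760 m³; S = 35.112 g/kg
After stage 2: salt = 167,134 + 952×8.1 = 174,845.2; volume = 5,712 m³
S = 174,845.2 / 5,712 = 30.6102 g/kg

30.61 g/kg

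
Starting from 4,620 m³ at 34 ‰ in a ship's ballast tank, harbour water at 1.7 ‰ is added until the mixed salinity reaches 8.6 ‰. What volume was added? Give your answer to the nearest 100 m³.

17000 m³

Salt balance: 4,620×34 + V×1.7 = (4,620+V)×8.6
157,080 + 1.7V = 39,732 + 8.6V
117,348 = 6.9V
V = 17,006.96 m³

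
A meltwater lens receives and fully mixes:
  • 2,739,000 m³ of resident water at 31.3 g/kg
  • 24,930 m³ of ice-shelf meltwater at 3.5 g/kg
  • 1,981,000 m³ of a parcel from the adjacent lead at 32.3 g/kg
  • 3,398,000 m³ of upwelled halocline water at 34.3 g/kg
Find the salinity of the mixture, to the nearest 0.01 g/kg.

32.71 g/kg

Weighted by volume,
salt = 2,739,000×31.3 + 24,930×3.5 + 1,981,000×32.3 + 3,398,000×34.3 = 85,730,700 + 87,255 + 63,986,300 + 116,551,400 = 266,355,655
volume = 2,739,000 + 24,930 + 1,981,000 + 3,398,000 = 8,142,930 m³
S = 266,355,655 / 8,142,930 = 32.7101 g/kg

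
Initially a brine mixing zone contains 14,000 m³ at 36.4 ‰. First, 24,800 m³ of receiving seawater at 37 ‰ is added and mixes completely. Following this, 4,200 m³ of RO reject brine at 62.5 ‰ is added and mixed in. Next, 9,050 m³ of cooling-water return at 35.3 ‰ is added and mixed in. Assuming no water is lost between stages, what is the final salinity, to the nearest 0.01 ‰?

Total salt / total volume:
Initial salt = 14,000×36.4 = 509,600
After stage 1: salt = 509,600 + 24,800×37 = 1,427,200; volume = 38,800 m³; S = 36.784 ‰
After stage 2: salt = 1,427,200 + 4,200×62.5 = 1,689,700; volume = 43,000 m³; S = 39.295 ‰
After stage 3: salt = 1,689,700 + 9,050×35.3 = 2,009,165; volume = 52,050 m³
S = 2,009,165 / 52,050 = 38.6007 ‰

38.60 ‰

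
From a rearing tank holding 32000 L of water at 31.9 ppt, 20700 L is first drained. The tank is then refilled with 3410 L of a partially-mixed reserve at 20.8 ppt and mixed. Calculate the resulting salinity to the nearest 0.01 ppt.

Remaining after removal: 11,300 L at 31.9 ppt (salt = 360,470)
After addition: salt = 360,470 + 3,410×20.8 = 431,398; volume = 14,710 L
S = 431,398 / 14,710 = 29.3269 ppt

29.33 ppt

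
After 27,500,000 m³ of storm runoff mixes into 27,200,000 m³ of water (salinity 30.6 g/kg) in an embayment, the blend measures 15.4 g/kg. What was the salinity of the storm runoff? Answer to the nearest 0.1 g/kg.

0.4 g/kg

Salt balance: 27,200,000×30.6 + 27,500,000×S = 54,700,000×15.4
832,320,000 + 27,500,000·S = 842,380,000
S = (842,380,000 − 832,320,000) / 27,500,000 = 0.3658 g/kg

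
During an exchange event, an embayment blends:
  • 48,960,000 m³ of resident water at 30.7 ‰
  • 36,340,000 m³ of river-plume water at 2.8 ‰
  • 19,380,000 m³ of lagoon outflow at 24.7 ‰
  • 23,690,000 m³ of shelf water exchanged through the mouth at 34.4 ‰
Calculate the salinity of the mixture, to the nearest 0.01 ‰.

22.58 ‰

Salt balance:
salt = 48,960,000×30.7 + 36,340,000×2.8 + 19,380,000×24.7 + 23,690,000×34.4 = 1,503,072,000 + 101,752,000 + 478,686,000 + 814,936,000 = 2,898,446,000
volume = 48,960,000 + 36,340,000 + 19,380,000 + 23,690,000 = 128,370,000 m³
S = 2,898,446,000 / 128,370,000 = 22.5788 ‰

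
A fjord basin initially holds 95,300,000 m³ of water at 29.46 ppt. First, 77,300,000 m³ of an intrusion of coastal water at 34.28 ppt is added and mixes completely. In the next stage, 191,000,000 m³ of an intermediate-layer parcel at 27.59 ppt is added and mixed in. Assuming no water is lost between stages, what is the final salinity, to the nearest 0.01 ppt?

29.50 ppt

Conserving salt mass:
Initial salt = 95,300,000×29.46 = 2,807,538,000
After stage 1: salt = 2,807,538,000 + 77,300,000×34.28 = 5,457,382,000; volume = 172,600,000 m³; S = 31.619 ppt
After stage 2: salt = 5,457,382,000 + 191,000,000×27.59 = 10,727,072,000; volume = 363,600,000 m³
S = 10,727,072,000 / 363,600,000 = 29.5024 ppt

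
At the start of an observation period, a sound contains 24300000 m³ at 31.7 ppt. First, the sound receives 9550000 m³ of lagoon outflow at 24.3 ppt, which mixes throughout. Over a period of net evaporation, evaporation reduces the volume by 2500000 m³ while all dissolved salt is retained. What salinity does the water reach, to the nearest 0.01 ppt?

31.97 ppt

After mixing: salt = 24,300,000×31.7 + 9,550,000×24.3 = 1,002,375,000; volume = 33,850,000 m³
After evaporation: salt unchanged = 1,002,375,000; volume = 33,850,000 − 2,500,000 = 31,350,000 m³
S = 1,002,375,000 / 31,350,000 = 31.9737 ppt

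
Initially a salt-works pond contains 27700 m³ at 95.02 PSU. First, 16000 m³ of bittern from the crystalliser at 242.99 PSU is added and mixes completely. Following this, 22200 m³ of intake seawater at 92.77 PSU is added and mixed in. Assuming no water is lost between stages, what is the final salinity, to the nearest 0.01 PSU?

Conserving salt mass:
Initial salt = 27,700×95.02 = 2,632,054
After stage 1: salt = 2,632,054 + 16,000×242.99 = 6,519,894; volume = 43,700 m³; S = 149.197 PSU
After stage 2: salt = 6,519,894 + 22,200×92.77 = 8,579,388; volume = 65,900 m³
S = 8,579,388 / 65,900 = 130.188 PSU

130.19 PSU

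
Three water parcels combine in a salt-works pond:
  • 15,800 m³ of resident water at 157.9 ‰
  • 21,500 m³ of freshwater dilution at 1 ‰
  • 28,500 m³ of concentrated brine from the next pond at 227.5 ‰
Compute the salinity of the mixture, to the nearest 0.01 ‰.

Mass of salt is conserved:
salt = 15,800×157.9 + 21,500×1 + 28,500×227.5 = 2,494,820 + 21,500 + 6,483,750 = 9,000,070
volume = 15,800 + 21,500 + 28,500 = 65,800 m³
S = 9,000,070 / 65,800 = 136.7792 ‰

136.78 ‰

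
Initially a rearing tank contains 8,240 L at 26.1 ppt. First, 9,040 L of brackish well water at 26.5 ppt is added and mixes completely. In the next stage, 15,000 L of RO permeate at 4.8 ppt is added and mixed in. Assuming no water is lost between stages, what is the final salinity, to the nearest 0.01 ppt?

Mass of salt is conserved:
Initial salt = 8,240×26.1 = 215,064
After stage 1: salt = 215,064 + 9,040×26.5 = 454,624; volume = 17,280 L; S = 26.309 ppt
After stage 2: salt = 454,624 + 15,000×4.8 = 526,624; volume = 32,280 L
S = 526,624 / 32,280 = 16.3143 ppt

16.31 ppt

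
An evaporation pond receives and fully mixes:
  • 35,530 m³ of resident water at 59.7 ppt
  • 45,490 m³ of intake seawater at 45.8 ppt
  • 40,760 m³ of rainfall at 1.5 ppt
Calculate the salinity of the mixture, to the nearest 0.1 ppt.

35.0 ppt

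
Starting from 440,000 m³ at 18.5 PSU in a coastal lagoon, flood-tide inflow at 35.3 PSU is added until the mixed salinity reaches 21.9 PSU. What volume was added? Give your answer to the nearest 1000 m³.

112000 m³

Salt balance: 440,000×18.5 + V×35.3 = (440,000+V)×21.9
8,140,000 + 35.3V = 9,636,000 + 21.9V
1,496,000 = 13.4V
V = 111,641.79 m³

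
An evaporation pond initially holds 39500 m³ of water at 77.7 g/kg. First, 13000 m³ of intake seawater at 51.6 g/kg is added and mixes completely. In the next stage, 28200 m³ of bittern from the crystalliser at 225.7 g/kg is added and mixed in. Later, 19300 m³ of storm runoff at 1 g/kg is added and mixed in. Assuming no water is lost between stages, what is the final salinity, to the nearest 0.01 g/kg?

Mass of salt is conserved:
Initial salt = 39,500×77.7 = 3,069,150
After stage 1: salt = 3,069,150 + 13,000×51.6 = 3,739,950; volume = 52,500 m³; S = 71.237 g/kg
After stage 2: salt = 3,739,950 + 28,200×225.7 = 10,104,690; volume = 80,700 m³; S = 125.213 g/kg
After stage 3: salt = 10,104,690 + 19,300×1 = 10,123,990; volume = 100,000 m³
S = 10,123,990 / 100,000 = 101.2399 g/kg

101.24 g/kg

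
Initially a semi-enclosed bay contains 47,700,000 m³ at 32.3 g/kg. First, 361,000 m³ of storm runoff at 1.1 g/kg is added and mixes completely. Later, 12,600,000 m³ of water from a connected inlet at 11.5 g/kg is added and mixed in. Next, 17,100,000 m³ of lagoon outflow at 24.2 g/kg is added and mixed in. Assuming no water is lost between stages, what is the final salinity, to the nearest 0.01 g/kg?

By conservation of dissolved salt,
Initial salt = 47,700,000×32.3 = 1,540,710,000
After stage 1: salt = 1,540,710,000 + 361,000×1.1 = 1,541,107,100; volume = 48,061,000 m³; S = 32.066 g/kg
After stage 2: salt = 1,541,107,100 + 12,600,000×11.5 = 1,686,007,100; volume = 60,661,000 m³; S = 27.794 g/kg
After stage 3: salt = 1,686,007,100 + 17,100,000×24.2 = 2,099,827,100; volume = 77,761,000 m³
S = 2,099,827,100 / 77,761,000 = 27.0036 g/kg

27.00 g/kg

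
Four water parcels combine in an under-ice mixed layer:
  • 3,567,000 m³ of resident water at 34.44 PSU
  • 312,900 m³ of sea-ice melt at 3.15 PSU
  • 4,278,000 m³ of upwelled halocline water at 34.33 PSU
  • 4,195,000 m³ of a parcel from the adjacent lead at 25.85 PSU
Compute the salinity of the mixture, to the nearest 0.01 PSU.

Salt balance:
salt = 3,567,000×34.44 + 312,900×3.15 + 4,278,000×34.33 + 4,195,000×25.85 = 122,847,480 + 985,635 + 146,863,740 + 108,440,750 = 379,137,605
volume = 3,567,000 + 312,900 + 4,278,000 + 4,195,000 = 12,352,900 m³
S = 379,137,605 / 12,352,900 = 30.6922 PSU

30.69 PSU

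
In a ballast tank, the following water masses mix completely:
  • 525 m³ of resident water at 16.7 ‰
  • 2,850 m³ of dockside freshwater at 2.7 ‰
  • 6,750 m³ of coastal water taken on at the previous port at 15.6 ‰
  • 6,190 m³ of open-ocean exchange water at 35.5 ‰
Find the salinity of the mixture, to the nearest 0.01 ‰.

20.93 ‰

Conserving salt mass:
salt = 525×16.7 + 2,850×2.7 + 6,750×15.6 + 6,190×35.5 = 8,767.5 + 7,695 + 105,300 + 219,745 = 341,507.5
volume = 525 + 2,850 + 6,750 + 6,190 = 16,315 m³
S = 341,507.5 / 16,315 = 20.9321 ‰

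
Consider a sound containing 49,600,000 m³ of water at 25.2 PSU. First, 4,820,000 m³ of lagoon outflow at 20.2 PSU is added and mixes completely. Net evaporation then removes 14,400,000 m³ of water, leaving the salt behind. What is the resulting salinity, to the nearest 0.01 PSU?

33.67 PSU

After mixing: salt = 49,600,000×25.2 + 4,820,000×20.2 = 1,347,284,000; volume = 54,420,000 m³
After evaporation: salt unchanged = 1,347,284,000; volume = 54,420,000 − 14,400,000 = 40,020,000 m³
S = 1,347,284,000 / 40,020,000 = 33.6653 PSU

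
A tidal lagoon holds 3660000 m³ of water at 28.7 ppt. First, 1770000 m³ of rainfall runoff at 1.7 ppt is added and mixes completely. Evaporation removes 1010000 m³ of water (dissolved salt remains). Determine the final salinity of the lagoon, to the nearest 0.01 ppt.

24.45 ppt

After mixing: salt = 3,660,000×28.7 + 1,770,000×1.7 = 108,051,000; volume = 5,430,000 m³
After evaporation: salt unchanged = 108,051,000; volume = 5,430,000 − 1,010,000 = 4,420,000 m³
S = 108,051,000 / 4,420,000 = 24.4459 ppt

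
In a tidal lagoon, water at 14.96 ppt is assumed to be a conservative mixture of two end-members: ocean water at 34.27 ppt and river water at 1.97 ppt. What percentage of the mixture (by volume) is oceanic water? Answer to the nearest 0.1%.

Let g be the oceanic fraction. Salt balance per unit volume:
g×34.27 + (1−g)×1.97 = 14.96
g = (14.96 − 1.97) / (34.27 − 1.97) = 12.99/32.3 = 0.4022

40.2%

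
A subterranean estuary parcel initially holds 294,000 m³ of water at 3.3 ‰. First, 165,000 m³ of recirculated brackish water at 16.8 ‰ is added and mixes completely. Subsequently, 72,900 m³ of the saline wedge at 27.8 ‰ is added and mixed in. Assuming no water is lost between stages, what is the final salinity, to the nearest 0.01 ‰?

10.85 ‰

Mass of salt is conserved:
Initial salt = 294,000×3.3 = 970,200
After stage 1: salt = 970,200 + 165,000×16.8 = 3,742,200; volume = 459,000 m³; S = 8.153 ‰
After stage 2: salt = 3,742,200 + 72,900×27.8 = 5,768,820; volume = 531,900 m³
S = 5,768,820 / 531,900 = 10.8457 ‰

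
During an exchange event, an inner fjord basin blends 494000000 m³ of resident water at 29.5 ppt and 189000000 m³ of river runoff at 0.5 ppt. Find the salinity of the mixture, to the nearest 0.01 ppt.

Conserving salt mass:
salt = 494,000,000×29.5 + 189,000,000×0.5 = 14,573,000,000 + 94,500,000 = 14,667,500,000
volume = 494,000,000 + 189,000,000 = 683,000,000 m³
S = 14,667,500,000 / 683,000,000 = 21.4751 ppt

21.48 ppt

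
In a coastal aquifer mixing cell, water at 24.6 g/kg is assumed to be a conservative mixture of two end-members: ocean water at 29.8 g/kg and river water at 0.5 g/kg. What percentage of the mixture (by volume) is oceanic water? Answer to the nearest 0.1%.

82.3%

Let g be the oceanic fraction. Salt balance per unit volume:
g×29.8 + (1−g)×0.5 = 24.6
g = (24.6 − 0.5) / (29.8 − 0.5) = 24.1/29.3 = 0.8225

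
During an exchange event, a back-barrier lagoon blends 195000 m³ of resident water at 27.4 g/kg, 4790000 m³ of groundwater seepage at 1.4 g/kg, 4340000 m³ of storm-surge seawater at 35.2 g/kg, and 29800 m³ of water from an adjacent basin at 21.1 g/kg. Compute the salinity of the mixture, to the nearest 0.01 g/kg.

Conserving salt mass:
salt = 195,000×27.4 + 4,790,000×1.4 + 4,340,000×35.2 + 29,800×21.1 = 5,343,000 + 6,706,000 + 152,768,000 + 628,780 = 165,445,780
volume = 195,000 + 4,790,000 + 4,340,000 + 29,800 = 9,354,800 m³
S = 165,445,780 / 9,354,800 = 17.6857 g/kg

17.69 g/kg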